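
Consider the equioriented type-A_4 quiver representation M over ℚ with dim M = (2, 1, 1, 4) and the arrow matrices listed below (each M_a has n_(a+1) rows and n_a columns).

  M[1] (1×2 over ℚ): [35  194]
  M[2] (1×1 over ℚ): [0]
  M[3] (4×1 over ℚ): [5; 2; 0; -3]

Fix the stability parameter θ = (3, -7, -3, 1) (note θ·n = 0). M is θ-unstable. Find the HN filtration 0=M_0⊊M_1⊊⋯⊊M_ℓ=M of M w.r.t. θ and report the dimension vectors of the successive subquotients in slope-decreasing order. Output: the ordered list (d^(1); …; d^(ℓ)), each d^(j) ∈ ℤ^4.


Via rank(M_{q-1}∘⋯∘M_p): M ≅ I[1,1], I[1,2], I[3,4], I[4,4]^3.
μ_θ-semistable layers: μ^(1)=3; μ^(2)=1; μ^(3)=-2; μ^(4)=-3

((1, 0, 0, 0); (0, 0, 0, 4); (1, 1, 0, 0); (0, 0, 1, 0))


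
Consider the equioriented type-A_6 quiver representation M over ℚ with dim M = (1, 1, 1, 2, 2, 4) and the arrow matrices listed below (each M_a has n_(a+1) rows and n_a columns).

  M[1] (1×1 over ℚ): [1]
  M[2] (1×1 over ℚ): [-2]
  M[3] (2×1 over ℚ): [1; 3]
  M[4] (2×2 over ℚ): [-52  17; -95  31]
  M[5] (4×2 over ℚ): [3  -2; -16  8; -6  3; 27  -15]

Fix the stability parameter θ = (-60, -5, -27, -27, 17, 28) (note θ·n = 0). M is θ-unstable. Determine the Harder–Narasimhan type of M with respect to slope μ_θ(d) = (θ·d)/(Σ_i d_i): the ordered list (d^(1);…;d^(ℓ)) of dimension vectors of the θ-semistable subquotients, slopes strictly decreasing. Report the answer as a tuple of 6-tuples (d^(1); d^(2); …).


Barcode: M ≅ I[1,6], I[4,6], I[6,6]^2. HN layers by μ_θ (5 steps, strictly decreasing):
  μ^(1)=28; μ^(2)=17; μ^(3)=-59/3; μ^(4)=-27; μ^(5)=-60

((0, 0, 0, 0, 0, 4); (0, 0, 0, 0, 2, 0); (0, 1, 1, 1, 0, 0); (0, 0, 0, 1, 0, 0); (1, 0, 0, 0, 0, 0))


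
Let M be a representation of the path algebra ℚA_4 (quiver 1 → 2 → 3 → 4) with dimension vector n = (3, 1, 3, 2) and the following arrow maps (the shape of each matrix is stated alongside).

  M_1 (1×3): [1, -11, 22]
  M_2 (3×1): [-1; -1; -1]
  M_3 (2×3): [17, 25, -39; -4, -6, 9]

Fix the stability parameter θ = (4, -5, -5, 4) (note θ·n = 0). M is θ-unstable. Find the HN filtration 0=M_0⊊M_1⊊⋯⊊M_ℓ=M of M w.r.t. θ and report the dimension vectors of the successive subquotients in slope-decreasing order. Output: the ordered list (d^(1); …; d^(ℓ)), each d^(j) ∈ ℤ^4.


Interval decomposition of M: I[1,1]^2, I[1,4], I[3,3], I[3,4].
HN type (ℓ=3): μ^(1)=4; μ^(2)=-2; μ^(3)=-5

((2, 0, 0, 2); (1, 1, 1, 0); (0, 0, 2, 0))


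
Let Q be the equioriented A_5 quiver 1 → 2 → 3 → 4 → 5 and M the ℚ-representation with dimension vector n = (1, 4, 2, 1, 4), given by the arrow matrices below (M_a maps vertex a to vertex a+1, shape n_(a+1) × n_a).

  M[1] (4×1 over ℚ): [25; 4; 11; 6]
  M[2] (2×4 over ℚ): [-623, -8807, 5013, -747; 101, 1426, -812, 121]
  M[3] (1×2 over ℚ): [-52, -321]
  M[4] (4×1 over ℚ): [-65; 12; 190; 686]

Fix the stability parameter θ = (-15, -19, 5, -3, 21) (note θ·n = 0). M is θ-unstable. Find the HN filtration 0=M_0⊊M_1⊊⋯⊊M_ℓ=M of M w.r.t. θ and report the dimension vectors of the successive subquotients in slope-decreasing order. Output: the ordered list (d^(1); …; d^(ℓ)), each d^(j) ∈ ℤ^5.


Barcode: M ≅ I[1,5], I[2,2]^2, I[2,3], I[5,5]^3. HN layers by μ_θ (5 steps, strictly decreasing):
  μ^(1)=21; μ^(2)=5; μ^(3)=1; μ^(4)=-17; μ^(5)=-19

((0, 0, 0, 0, 4); (0, 0, 1, 0, 0); (0, 0, 1, 1, 0); (1, 1, 0, 0, 0); (0, 3, 0, 0, 0))


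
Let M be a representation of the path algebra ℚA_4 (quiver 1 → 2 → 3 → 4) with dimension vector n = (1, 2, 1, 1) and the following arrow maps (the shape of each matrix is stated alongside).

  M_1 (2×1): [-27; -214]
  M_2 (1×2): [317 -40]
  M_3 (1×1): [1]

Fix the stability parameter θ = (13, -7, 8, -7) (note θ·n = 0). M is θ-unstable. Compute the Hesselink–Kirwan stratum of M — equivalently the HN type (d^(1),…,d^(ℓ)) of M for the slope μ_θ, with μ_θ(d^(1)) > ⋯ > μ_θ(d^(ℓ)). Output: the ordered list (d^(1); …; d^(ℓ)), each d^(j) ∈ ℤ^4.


Via rank(M_{q-1}∘⋯∘M_p): M ≅ I[1,4], I[2,2].
μ_θ-semistable layers: μ^(1)=7/4; μ^(2)=-7

((1, 1, 1, 1); (0, 1, 0, 0))


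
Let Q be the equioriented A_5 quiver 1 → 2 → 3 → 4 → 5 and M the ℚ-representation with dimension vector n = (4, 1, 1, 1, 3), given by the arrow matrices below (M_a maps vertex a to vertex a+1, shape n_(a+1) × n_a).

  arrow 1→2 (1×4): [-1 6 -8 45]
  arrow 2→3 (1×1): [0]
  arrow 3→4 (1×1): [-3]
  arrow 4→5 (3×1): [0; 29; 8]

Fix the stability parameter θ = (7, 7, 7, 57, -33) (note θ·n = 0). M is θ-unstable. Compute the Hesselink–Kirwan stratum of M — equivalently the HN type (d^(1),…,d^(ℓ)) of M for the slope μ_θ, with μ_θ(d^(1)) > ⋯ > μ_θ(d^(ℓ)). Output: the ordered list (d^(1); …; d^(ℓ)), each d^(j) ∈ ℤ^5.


Via rank(M_{q-1}∘⋯∘M_p): M ≅ I[1,1]^3, I[1,2], I[3,5], I[5,5]^2.
μ_θ-semistable layers: μ^(1)=12; μ^(2)=7; μ^(3)=-33

((0, 0, 0, 1, 1); (4, 1, 1, 0, 0); (0, 0, 0, 0, 2))


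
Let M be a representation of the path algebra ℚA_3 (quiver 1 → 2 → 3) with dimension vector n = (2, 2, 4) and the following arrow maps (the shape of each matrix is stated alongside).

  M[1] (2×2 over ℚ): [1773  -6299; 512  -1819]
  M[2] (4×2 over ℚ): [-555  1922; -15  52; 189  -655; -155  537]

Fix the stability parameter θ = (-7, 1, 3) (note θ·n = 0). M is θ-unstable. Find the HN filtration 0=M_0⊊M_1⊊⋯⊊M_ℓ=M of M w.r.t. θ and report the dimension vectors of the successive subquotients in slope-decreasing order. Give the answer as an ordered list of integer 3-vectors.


Interval decomposition of M: I[1,3]^2, I[3,3]^2.
HN type (ℓ=3): μ^(1)=3; μ^(2)=1; μ^(3)=-7

((0, 0, 4); (0, 2, 0); (2, 0, 0))


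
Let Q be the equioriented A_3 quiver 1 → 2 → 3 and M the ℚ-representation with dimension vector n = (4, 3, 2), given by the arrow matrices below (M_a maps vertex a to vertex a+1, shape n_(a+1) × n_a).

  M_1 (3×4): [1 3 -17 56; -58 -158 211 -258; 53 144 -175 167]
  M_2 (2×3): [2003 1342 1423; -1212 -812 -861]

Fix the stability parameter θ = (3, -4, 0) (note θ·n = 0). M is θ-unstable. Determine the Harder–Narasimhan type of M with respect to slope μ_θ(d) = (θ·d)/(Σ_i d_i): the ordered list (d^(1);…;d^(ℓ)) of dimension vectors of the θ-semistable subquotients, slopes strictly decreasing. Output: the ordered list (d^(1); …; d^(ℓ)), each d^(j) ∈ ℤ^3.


Barcode: M ≅ I[1,1], I[1,2], I[1,3]^2. HN layers by μ_θ (3 steps, strictly decreasing):
  μ^(1)=3; μ^(2)=0; μ^(3)=-1/2

((1, 0, 0); (0, 0, 2); (3, 3, 0))


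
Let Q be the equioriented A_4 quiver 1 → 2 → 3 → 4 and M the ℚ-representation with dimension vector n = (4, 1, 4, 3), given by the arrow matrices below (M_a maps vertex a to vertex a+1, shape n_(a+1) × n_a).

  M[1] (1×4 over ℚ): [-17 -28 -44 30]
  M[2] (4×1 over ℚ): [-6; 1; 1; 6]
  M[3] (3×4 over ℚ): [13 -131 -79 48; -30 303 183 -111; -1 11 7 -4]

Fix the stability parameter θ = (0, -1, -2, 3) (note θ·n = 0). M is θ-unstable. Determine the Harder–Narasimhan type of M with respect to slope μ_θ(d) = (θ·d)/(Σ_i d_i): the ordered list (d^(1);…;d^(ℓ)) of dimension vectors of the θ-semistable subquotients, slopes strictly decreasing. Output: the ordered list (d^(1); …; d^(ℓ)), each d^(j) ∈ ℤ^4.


Via rank(M_{q-1}∘⋯∘M_p): M ≅ I[1,1]^3, I[1,3], I[3,3], I[3,4]^2, I[4,4].
μ_θ-semistable layers: μ^(1)=3; μ^(2)=0; μ^(3)=-1; μ^(4)=-2

((0, 0, 0, 3); (3, 0, 0, 0); (1, 1, 1, 0); (0, 0, 3, 0))


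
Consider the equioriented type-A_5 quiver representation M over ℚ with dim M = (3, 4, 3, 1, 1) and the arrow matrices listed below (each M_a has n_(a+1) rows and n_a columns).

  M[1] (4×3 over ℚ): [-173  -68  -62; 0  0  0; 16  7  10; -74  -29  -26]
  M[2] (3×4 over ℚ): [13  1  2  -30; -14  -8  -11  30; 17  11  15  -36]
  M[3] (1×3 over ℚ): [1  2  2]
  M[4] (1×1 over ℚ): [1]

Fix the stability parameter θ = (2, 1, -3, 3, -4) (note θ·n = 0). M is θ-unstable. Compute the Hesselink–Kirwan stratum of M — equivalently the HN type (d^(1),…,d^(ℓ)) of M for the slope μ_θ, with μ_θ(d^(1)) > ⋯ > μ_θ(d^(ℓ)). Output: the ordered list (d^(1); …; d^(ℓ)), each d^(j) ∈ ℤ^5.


Interval decomposition of M: I[1,1], I[1,3], I[1,5], I[2,2]^2, I[3,3].
HN type (ℓ=5): μ^(1)=2; μ^(2)=1; μ^(3)=0; μ^(4)=-1/5; μ^(5)=-3

((1, 0, 0, 0, 0); (0, 2, 0, 0, 0); (1, 1, 1, 0, 0); (1, 1, 1, 1, 1); (0, 0, 1, 0, 0))


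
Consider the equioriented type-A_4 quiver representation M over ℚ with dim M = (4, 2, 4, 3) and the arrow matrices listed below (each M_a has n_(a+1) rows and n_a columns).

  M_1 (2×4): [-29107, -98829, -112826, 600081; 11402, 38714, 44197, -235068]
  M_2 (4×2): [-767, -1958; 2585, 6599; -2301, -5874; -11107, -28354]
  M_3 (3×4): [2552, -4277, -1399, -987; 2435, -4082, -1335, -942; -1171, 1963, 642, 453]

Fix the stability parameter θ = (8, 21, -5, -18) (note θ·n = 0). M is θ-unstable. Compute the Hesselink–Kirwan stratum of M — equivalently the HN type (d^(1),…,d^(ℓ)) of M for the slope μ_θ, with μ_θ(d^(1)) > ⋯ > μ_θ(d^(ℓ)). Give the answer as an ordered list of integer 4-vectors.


Interval decomposition of M: I[1,1]^2, I[1,3], I[1,4], I[3,3], I[3,4], I[4,4].
HN type (ℓ=5): μ^(1)=8; μ^(2)=3/2; μ^(3)=-5; μ^(4)=-23/2; μ^(5)=-18

((3, 1, 1, 0); (1, 1, 1, 1); (0, 0, 1, 0); (0, 0, 1, 1); (0, 0, 0, 1))


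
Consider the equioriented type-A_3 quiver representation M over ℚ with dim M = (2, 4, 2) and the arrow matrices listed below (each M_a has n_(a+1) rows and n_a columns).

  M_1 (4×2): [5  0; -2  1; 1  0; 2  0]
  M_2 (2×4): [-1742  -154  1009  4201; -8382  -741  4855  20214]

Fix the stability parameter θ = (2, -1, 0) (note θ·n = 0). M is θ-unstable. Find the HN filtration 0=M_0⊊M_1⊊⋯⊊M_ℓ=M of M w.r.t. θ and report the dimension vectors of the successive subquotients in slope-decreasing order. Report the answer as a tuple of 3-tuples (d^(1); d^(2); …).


Interval decomposition of M: I[1,3]^2, I[2,2]^2.
HN type (ℓ=2): μ^(1)=1/3; μ^(2)=-1

((2, 2, 2); (0, 2, 0))


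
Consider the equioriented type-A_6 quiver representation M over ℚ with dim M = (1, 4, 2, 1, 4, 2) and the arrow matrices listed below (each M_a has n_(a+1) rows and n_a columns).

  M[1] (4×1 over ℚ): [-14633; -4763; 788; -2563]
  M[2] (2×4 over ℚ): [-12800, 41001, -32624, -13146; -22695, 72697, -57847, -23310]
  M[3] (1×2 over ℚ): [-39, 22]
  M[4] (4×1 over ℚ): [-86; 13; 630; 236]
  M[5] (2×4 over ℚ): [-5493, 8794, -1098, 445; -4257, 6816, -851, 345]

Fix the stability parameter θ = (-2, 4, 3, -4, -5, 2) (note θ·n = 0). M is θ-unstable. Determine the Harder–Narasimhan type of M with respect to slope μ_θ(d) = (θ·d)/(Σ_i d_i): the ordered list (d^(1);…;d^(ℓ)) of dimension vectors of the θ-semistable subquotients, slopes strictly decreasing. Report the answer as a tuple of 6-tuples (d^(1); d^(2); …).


Interval decomposition of M: I[1,5], I[2,2]^2, I[2,3], I[5,5], I[5,6]^2.
HN type (ℓ=6): μ^(1)=4; μ^(2)=7/2; μ^(3)=2; μ^(4)=-1/2; μ^(5)=-2; μ^(6)=-5

((0, 2, 0, 0, 0, 0); (0, 1, 1, 0, 0, 0); (0, 0, 0, 0, 0, 2); (0, 1, 1, 1, 1, 0); (1, 0, 0, 0, 0, 0); (0, 0, 0, 0, 3, 0))


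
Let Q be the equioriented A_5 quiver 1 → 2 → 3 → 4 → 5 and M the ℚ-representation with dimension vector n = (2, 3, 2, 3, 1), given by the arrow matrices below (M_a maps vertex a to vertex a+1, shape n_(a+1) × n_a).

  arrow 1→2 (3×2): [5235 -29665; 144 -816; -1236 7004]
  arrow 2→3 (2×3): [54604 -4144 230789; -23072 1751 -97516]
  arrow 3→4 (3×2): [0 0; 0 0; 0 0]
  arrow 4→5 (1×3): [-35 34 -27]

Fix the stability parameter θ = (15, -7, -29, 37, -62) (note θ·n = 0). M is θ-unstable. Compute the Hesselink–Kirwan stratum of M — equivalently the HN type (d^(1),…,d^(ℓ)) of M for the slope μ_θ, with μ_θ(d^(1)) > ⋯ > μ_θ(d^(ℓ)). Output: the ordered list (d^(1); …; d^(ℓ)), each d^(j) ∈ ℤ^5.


Interval decomposition of M: I[1,1], I[1,2], I[2,3]^2, I[4,4]^2, I[4,5].
HN type (ℓ=5): μ^(1)=37; μ^(2)=15; μ^(3)=4; μ^(4)=-25/2; μ^(5)=-18

((0, 0, 0, 2, 0); (1, 0, 0, 0, 0); (1, 1, 0, 0, 0); (0, 0, 0, 1, 1); (0, 2, 2, 0, 0))


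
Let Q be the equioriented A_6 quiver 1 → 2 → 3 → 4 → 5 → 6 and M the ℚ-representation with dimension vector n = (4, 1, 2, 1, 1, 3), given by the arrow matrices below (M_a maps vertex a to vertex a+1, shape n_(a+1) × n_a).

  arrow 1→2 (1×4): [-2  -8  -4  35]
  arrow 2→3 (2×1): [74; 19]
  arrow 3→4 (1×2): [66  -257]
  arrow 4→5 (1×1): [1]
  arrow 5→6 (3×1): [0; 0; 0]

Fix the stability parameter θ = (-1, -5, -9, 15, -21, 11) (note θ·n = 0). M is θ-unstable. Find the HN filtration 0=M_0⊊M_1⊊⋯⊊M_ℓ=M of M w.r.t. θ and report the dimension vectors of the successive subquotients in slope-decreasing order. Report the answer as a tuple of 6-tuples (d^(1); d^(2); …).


Via rank(M_{q-1}∘⋯∘M_p): M ≅ I[1,1]^3, I[1,5], I[3,3], I[6,6]^3.
μ_θ-semistable layers: μ^(1)=11; μ^(2)=-1; μ^(3)=-3; μ^(4)=-5; μ^(5)=-9

((0, 0, 0, 0, 0, 3); (3, 0, 0, 0, 0, 0); (0, 0, 0, 1, 1, 0); (1, 1, 1, 0, 0, 0); (0, 0, 1, 0, 0, 0))


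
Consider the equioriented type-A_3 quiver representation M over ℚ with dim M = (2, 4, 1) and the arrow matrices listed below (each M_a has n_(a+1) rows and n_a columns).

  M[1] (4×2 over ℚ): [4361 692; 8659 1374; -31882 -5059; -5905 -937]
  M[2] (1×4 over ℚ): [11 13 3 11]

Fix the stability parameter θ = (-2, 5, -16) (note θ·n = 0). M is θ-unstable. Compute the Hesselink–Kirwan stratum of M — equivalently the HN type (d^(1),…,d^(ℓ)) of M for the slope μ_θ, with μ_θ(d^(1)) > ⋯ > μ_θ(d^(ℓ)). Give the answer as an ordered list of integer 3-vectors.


Barcode: M ≅ I[1,2], I[1,3], I[2,2]^2. HN layers by μ_θ (3 steps, strictly decreasing):
  μ^(1)=5; μ^(2)=-2; μ^(3)=-13/3

((0, 3, 0); (1, 0, 0); (1, 1, 1))


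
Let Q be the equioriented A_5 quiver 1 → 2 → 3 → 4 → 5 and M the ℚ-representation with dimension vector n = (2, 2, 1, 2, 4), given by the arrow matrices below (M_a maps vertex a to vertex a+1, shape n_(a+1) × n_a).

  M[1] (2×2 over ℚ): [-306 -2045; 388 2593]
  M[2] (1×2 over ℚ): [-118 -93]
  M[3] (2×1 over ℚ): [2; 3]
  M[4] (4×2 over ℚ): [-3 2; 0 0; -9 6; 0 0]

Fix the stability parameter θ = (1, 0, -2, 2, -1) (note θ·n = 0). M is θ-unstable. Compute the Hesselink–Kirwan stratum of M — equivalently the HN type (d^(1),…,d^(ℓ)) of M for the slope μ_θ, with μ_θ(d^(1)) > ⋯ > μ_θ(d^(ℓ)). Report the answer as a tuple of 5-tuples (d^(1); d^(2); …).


Via rank(M_{q-1}∘⋯∘M_p): M ≅ I[1,2], I[1,4], I[4,5], I[5,5]^3.
μ_θ-semistable layers: μ^(1)=2; μ^(2)=1/2; μ^(3)=-1/3; μ^(4)=-1

((0, 0, 0, 1, 0); (1, 1, 0, 1, 1); (1, 1, 1, 0, 0); (0, 0, 0, 0, 3))


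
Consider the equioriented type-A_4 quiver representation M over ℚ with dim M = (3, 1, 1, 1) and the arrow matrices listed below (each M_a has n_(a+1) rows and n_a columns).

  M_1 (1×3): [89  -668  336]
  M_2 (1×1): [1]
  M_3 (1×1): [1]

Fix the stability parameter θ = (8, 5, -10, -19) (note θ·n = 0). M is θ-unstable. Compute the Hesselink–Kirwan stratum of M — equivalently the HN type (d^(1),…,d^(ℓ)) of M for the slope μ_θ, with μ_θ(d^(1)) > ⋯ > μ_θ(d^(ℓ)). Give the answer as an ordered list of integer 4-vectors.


Via rank(M_{q-1}∘⋯∘M_p): M ≅ I[1,1]^2, I[1,4].
μ_θ-semistable layers: μ^(1)=8; μ^(2)=-4

((2, 0, 0, 0); (1, 1, 1, 1))


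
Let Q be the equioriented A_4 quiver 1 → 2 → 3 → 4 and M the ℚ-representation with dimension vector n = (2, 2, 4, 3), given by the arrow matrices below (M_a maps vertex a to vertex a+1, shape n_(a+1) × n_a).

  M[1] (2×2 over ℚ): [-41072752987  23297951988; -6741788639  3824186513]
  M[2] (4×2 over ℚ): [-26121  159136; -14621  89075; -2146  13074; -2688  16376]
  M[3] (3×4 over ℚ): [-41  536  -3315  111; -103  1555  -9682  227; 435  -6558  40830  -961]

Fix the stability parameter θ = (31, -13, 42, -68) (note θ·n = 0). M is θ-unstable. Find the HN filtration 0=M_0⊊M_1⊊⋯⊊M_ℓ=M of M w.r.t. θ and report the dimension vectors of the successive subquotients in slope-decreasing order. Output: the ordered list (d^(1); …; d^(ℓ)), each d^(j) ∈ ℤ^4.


Interval decomposition of M: I[1,4]^2, I[3,3], I[3,4].
HN type (ℓ=3): μ^(1)=42; μ^(2)=-2; μ^(3)=-13

((0, 0, 1, 0); (2, 2, 2, 2); (0, 0, 1, 1))


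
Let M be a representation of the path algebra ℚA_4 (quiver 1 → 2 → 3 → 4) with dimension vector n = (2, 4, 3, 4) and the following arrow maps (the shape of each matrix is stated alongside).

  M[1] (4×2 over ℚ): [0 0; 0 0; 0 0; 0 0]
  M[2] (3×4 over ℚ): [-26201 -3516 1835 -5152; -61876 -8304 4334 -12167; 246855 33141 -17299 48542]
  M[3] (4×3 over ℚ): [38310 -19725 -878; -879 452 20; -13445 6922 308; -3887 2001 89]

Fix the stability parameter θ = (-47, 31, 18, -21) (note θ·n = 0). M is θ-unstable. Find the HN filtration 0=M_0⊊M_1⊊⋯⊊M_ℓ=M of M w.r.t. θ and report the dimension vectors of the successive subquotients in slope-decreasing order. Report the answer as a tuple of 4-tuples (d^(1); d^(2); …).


Via rank(M_{q-1}∘⋯∘M_p): M ≅ I[1,1]^2, I[2,2], I[2,4]^3, I[4,4].
μ_θ-semistable layers: μ^(1)=31; μ^(2)=28/3; μ^(3)=-21; μ^(4)=-47

((0, 1, 0, 0); (0, 3, 3, 3); (0, 0, 0, 1); (2, 0, 0, 0))


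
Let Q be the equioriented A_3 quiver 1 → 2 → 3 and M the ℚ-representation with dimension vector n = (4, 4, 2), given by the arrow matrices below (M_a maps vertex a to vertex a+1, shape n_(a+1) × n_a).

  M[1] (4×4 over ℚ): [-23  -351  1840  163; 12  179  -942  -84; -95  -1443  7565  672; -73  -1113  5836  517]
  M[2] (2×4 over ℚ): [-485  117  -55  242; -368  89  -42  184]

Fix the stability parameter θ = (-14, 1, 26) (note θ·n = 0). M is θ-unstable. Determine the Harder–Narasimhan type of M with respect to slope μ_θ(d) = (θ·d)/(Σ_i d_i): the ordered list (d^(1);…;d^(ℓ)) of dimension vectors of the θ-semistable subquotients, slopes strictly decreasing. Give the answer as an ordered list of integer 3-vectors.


Interval decomposition of M: I[1,2]^2, I[1,3]^2.
HN type (ℓ=3): μ^(1)=26; μ^(2)=1; μ^(3)=-14

((0, 0, 2); (0, 4, 0); (4, 0, 0))


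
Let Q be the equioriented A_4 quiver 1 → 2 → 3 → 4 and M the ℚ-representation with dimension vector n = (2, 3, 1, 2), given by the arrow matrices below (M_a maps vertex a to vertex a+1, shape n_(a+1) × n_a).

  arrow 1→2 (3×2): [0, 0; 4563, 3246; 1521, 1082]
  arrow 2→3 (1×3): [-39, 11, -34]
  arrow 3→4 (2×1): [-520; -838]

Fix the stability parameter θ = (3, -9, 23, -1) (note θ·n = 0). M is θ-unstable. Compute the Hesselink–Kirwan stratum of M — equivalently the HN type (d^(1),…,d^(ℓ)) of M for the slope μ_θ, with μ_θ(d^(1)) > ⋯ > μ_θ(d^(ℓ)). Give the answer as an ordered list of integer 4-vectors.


Interval decomposition of M: I[1,1], I[1,4], I[2,2]^2, I[4,4].
HN type (ℓ=5): μ^(1)=11; μ^(2)=3; μ^(3)=-1; μ^(4)=-3; μ^(5)=-9

((0, 0, 1, 1); (1, 0, 0, 0); (0, 0, 0, 1); (1, 1, 0, 0); (0, 2, 0, 0))


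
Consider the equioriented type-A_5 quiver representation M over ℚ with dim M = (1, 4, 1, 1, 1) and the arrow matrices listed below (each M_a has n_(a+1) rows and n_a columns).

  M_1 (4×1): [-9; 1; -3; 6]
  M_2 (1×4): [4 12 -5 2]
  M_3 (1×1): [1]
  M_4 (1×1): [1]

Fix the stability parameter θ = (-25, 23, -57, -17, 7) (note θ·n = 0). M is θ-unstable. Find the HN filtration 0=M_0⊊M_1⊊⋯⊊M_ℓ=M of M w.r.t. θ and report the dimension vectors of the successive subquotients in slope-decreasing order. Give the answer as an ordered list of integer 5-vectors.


Interval decomposition of M: I[1,5], I[2,2]^3.
HN type (ℓ=4): μ^(1)=23; μ^(2)=7; μ^(3)=-17; μ^(4)=-25

((0, 3, 0, 0, 0); (0, 0, 0, 0, 1); (0, 1, 1, 1, 0); (1, 0, 0, 0, 0))


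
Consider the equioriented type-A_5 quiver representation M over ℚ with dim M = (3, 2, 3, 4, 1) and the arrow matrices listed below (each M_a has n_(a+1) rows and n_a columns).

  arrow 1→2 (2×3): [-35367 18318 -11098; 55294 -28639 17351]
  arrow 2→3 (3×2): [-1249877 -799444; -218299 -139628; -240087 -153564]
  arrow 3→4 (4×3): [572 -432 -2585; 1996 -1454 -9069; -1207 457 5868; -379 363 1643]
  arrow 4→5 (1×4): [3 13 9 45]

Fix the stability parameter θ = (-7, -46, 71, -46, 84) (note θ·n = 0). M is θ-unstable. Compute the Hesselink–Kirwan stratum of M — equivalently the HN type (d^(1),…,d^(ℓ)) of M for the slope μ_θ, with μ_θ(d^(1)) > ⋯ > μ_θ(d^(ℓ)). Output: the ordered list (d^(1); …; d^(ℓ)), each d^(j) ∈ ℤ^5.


Via rank(M_{q-1}∘⋯∘M_p): M ≅ I[1,1], I[1,2], I[1,5], I[3,4]^2, I[4,4].
μ_θ-semistable layers: μ^(1)=84; μ^(2)=25/2; μ^(3)=-7; μ^(4)=-53/2; μ^(5)=-46

((0, 0, 0, 0, 1); (0, 0, 3, 3, 0); (1, 0, 0, 0, 0); (2, 2, 0, 0, 0); (0, 0, 0, 1, 0))


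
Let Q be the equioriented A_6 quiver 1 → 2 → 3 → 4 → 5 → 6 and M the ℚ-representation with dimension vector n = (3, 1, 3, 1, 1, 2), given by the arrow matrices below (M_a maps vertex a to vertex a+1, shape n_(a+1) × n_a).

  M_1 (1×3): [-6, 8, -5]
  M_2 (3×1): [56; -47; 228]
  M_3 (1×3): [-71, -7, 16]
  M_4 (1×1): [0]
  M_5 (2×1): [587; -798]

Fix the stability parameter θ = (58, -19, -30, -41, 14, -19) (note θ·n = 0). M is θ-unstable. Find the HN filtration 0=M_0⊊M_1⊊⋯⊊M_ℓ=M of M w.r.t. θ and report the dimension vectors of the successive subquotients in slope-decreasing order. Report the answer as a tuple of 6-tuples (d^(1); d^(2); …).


Barcode: M ≅ I[1,1]^2, I[1,4], I[3,3]^2, I[5,6], I[6,6]. HN layers by μ_θ (5 steps, strictly decreasing):
  μ^(1)=58; μ^(2)=-5/2; μ^(3)=-8; μ^(4)=-19; μ^(5)=-30

((2, 0, 0, 0, 0, 0); (0, 0, 0, 0, 1, 1); (1, 1, 1, 1, 0, 0); (0, 0, 0, 0, 0, 1); (0, 0, 2, 0, 0, 0))


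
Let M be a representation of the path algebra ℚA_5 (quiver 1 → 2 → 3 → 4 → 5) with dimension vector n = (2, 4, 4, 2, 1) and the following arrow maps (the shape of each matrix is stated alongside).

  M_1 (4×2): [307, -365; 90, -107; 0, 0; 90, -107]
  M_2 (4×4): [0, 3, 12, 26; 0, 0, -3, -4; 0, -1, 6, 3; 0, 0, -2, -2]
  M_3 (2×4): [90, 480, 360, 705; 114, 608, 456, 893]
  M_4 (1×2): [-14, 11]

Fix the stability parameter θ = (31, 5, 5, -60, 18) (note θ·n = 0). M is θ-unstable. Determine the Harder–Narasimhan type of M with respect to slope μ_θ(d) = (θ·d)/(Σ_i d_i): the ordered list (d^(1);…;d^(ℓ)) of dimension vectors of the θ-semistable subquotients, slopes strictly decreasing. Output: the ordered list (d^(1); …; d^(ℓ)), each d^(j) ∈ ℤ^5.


Via rank(M_{q-1}∘⋯∘M_p): M ≅ I[1,2], I[1,3], I[2,3], I[2,5], I[3,3], I[4,4].
μ_θ-semistable layers: μ^(1)=18; μ^(2)=41/3; μ^(3)=5; μ^(4)=-50/3; μ^(5)=-60

((1, 1, 0, 0, 1); (1, 1, 1, 0, 0); (0, 1, 2, 0, 0); (0, 1, 1, 1, 0); (0, 0, 0, 1, 0))


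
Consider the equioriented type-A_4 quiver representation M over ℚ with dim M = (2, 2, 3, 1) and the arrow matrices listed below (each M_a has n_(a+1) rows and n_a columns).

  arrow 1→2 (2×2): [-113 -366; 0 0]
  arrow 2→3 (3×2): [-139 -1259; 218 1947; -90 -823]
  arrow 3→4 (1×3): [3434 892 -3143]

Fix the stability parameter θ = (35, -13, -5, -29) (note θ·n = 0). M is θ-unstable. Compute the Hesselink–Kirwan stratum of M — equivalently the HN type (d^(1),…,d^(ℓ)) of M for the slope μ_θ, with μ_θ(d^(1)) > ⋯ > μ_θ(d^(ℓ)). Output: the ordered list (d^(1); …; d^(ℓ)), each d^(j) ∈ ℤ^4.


Barcode: M ≅ I[1,1], I[1,3], I[2,4], I[3,3]. HN layers by μ_θ (4 steps, strictly decreasing):
  μ^(1)=35; μ^(2)=17/3; μ^(3)=-5; μ^(4)=-47/3

((1, 0, 0, 0); (1, 1, 1, 0); (0, 0, 1, 0); (0, 1, 1, 1))


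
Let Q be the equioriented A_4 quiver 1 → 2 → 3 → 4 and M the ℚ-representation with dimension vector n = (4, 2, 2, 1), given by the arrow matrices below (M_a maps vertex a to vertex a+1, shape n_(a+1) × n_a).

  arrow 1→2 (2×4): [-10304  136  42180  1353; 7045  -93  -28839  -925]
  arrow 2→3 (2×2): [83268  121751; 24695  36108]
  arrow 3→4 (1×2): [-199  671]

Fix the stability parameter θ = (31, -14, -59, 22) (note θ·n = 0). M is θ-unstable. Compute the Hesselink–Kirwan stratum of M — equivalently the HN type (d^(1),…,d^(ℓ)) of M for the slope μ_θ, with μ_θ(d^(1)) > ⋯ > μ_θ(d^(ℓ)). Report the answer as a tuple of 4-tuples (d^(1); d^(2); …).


Barcode: M ≅ I[1,1]^2, I[1,3], I[1,4]. HN layers by μ_θ (3 steps, strictly decreasing):
  μ^(1)=31; μ^(2)=22; μ^(3)=-14

((2, 0, 0, 0); (0, 0, 0, 1); (2, 2, 2, 0))


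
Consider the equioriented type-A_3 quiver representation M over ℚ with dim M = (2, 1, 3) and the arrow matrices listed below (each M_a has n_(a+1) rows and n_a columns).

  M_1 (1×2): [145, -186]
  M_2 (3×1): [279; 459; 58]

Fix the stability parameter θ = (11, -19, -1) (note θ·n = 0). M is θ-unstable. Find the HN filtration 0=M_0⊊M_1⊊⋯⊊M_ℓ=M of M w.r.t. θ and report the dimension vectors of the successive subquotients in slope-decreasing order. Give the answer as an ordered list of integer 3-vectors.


Via rank(M_{q-1}∘⋯∘M_p): M ≅ I[1,1], I[1,3], I[3,3]^2.
μ_θ-semistable layers: μ^(1)=11; μ^(2)=-1; μ^(3)=-4

((1, 0, 0); (0, 0, 3); (1, 1, 0))


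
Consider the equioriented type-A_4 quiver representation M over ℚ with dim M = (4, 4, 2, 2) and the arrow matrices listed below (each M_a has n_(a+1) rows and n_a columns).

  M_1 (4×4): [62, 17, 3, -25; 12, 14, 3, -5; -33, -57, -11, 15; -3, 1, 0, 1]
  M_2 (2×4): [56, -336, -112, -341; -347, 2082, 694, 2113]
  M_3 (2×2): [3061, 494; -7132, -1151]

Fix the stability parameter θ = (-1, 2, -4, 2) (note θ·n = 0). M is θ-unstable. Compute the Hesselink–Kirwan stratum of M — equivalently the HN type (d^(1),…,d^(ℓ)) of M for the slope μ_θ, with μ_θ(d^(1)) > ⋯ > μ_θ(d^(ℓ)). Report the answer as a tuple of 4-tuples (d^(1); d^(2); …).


Interval decomposition of M: I[1,2]^2, I[1,4]^2.
HN type (ℓ=2): μ^(1)=2; μ^(2)=-1

((0, 2, 0, 2); (4, 2, 2, 0))


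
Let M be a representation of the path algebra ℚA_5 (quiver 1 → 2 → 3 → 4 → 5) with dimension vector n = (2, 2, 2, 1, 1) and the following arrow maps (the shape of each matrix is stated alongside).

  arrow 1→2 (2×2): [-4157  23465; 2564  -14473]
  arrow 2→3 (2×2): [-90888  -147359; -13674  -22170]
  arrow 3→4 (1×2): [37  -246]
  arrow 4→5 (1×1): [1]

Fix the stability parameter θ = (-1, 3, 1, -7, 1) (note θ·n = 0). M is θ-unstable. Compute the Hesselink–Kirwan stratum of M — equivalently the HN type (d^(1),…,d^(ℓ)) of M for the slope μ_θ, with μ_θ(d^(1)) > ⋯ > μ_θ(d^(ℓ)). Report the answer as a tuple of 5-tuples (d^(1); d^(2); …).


Interval decomposition of M: I[1,3], I[1,5].
HN type (ℓ=3): μ^(1)=2; μ^(2)=1; μ^(3)=-1

((0, 1, 1, 0, 0); (0, 0, 0, 0, 1); (2, 1, 1, 1, 0))


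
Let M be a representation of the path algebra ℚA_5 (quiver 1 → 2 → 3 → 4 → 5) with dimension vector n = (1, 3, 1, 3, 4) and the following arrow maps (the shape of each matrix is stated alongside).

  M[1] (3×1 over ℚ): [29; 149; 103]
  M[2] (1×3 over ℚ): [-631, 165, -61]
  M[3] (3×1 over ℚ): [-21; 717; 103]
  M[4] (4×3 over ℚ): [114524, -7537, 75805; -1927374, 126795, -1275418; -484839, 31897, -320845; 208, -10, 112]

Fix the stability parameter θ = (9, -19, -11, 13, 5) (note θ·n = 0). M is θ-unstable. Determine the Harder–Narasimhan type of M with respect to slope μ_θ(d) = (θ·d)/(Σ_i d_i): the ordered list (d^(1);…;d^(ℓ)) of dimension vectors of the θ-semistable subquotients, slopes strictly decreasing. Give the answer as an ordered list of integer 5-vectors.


Barcode: M ≅ I[1,5], I[2,2]^2, I[4,5]^2, I[5,5]. HN layers by μ_θ (4 steps, strictly decreasing):
  μ^(1)=9; μ^(2)=5; μ^(3)=-7; μ^(4)=-19

((0, 0, 0, 3, 3); (0, 0, 0, 0, 1); (1, 1, 1, 0, 0); (0, 2, 0, 0, 0))


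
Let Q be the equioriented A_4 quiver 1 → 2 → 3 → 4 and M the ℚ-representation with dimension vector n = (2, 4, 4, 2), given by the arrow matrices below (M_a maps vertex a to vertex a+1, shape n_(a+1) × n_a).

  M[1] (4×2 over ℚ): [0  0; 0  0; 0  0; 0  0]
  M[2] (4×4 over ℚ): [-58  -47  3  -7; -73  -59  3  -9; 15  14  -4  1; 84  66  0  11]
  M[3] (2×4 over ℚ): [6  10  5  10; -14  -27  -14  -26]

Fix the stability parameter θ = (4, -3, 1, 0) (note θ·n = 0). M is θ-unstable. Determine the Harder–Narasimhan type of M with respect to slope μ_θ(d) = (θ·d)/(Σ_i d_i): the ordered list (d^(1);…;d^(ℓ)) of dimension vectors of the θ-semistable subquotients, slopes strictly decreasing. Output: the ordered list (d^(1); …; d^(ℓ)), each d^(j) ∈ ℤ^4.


Interval decomposition of M: I[1,1]^2, I[2,3]^2, I[2,4]^2.
HN type (ℓ=4): μ^(1)=4; μ^(2)=1; μ^(3)=1/2; μ^(4)=-3

((2, 0, 0, 0); (0, 0, 2, 0); (0, 0, 2, 2); (0, 4, 0, 0))


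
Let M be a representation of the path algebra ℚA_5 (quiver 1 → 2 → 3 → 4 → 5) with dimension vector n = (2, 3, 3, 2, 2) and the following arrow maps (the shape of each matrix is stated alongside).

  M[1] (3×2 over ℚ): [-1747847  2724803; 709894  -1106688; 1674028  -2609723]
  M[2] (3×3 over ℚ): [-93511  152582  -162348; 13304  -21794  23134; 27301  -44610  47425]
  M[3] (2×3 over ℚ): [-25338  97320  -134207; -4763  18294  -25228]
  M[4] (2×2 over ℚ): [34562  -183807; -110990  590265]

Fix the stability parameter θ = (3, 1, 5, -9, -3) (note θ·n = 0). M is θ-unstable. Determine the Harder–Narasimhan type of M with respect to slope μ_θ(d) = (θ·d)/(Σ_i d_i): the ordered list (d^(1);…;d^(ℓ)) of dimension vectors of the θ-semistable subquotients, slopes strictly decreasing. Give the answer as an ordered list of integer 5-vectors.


Via rank(M_{q-1}∘⋯∘M_p): M ≅ I[1,4], I[1,5], I[2,3], I[5,5].
μ_θ-semistable layers: μ^(1)=5; μ^(2)=1; μ^(3)=0; μ^(4)=-3/5; μ^(5)=-3

((0, 0, 1, 0, 0); (0, 1, 0, 0, 0); (1, 1, 1, 1, 0); (1, 1, 1, 1, 1); (0, 0, 0, 0, 1))


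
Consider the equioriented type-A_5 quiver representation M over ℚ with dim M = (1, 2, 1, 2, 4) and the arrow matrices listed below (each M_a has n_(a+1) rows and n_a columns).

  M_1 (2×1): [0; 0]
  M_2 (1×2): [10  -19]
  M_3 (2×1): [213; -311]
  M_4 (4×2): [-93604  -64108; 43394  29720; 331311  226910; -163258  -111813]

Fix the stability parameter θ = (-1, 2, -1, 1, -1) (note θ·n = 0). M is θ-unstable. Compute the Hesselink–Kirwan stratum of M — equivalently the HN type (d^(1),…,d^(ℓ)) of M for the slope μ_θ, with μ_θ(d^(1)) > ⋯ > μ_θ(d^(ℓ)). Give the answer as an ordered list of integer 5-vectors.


Via rank(M_{q-1}∘⋯∘M_p): M ≅ I[1,1], I[2,2], I[2,5], I[4,5], I[5,5]^2.
μ_θ-semistable layers: μ^(1)=2; μ^(2)=1/4; μ^(3)=0; μ^(4)=-1

((0, 1, 0, 0, 0); (0, 1, 1, 1, 1); (0, 0, 0, 1, 1); (1, 0, 0, 0, 2))


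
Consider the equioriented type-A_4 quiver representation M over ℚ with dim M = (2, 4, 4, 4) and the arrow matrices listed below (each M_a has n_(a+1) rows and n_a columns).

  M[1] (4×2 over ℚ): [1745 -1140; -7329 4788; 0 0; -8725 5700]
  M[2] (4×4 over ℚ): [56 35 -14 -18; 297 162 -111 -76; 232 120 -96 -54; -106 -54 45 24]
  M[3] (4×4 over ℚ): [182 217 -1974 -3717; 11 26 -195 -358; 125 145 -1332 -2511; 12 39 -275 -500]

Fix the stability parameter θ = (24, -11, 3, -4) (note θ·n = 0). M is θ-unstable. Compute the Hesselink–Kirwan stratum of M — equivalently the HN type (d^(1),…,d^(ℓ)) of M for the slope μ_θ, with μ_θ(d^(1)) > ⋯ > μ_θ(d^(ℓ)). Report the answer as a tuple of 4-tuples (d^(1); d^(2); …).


Via rank(M_{q-1}∘⋯∘M_p): M ≅ I[1,1], I[1,4], I[2,4]^3.
μ_θ-semistable layers: μ^(1)=24; μ^(2)=3; μ^(3)=-1/2; μ^(4)=-11

((1, 0, 0, 0); (1, 1, 1, 1); (0, 0, 3, 3); (0, 3, 0, 0))


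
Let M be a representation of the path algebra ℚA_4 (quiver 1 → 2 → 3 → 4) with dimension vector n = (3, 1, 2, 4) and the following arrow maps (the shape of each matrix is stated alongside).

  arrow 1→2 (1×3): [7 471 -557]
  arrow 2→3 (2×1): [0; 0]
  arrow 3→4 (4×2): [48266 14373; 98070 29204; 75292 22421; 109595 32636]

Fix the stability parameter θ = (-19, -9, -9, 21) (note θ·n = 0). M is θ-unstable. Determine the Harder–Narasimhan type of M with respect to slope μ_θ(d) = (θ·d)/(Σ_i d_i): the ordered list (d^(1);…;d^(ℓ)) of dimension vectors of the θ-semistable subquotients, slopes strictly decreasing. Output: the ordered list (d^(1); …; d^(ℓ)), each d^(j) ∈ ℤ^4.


Interval decomposition of M: I[1,1]^2, I[1,2], I[3,4]^2, I[4,4]^2.
HN type (ℓ=3): μ^(1)=21; μ^(2)=-9; μ^(3)=-19

((0, 0, 0, 4); (0, 1, 2, 0); (3, 0, 0, 0))


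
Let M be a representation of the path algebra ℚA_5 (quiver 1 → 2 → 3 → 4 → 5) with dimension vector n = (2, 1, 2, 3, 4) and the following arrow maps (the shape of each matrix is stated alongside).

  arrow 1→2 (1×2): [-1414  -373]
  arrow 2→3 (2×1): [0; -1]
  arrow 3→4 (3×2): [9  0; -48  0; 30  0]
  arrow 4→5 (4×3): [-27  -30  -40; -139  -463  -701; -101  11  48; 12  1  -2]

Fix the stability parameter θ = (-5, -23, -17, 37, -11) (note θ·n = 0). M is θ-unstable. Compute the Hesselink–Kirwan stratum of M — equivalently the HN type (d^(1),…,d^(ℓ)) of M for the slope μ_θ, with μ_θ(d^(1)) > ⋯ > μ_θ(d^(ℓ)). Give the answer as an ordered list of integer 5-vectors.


Interval decomposition of M: I[1,1], I[1,3], I[3,5], I[4,5]^2, I[5,5].
HN type (ℓ=5): μ^(1)=13; μ^(2)=-5; μ^(3)=-11; μ^(4)=-15; μ^(5)=-17

((0, 0, 0, 3, 3); (1, 0, 0, 0, 0); (0, 0, 0, 0, 1); (1, 1, 1, 0, 0); (0, 0, 1, 0, 0))


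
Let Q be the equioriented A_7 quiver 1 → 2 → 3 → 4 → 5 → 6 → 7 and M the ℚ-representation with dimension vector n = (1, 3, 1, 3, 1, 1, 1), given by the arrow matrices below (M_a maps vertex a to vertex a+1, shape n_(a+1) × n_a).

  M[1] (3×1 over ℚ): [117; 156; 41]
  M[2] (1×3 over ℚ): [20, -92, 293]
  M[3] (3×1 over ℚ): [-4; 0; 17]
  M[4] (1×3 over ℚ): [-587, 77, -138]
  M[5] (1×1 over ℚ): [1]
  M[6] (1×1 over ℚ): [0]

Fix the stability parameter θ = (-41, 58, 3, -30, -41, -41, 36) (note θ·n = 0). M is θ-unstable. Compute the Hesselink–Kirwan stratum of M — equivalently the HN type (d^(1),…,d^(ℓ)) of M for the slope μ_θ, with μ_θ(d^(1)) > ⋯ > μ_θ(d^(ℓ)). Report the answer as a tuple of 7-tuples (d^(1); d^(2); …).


Via rank(M_{q-1}∘⋯∘M_p): M ≅ I[1,6], I[2,2]^2, I[4,4]^2, I[7,7].
μ_θ-semistable layers: μ^(1)=58; μ^(2)=36; μ^(3)=-51/5; μ^(4)=-30; μ^(5)=-41

((0, 2, 0, 0, 0, 0, 0); (0, 0, 0, 0, 0, 0, 1); (0, 1, 1, 1, 1, 1, 0); (0, 0, 0, 2, 0, 0, 0); (1, 0, 0, 0, 0, 0, 0))


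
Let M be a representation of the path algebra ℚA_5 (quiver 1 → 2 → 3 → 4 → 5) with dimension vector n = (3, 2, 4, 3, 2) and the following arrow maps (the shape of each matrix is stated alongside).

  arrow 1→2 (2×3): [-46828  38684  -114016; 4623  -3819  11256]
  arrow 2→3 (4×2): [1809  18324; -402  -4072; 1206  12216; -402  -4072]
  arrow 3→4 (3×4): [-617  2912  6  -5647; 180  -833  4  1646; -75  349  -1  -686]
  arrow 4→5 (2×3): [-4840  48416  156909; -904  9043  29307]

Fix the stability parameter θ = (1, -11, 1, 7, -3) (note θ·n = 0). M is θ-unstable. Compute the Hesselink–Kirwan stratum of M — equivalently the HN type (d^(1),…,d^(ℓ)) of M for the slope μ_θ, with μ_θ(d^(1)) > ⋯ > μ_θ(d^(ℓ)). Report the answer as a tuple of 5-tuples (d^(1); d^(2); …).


Barcode: M ≅ I[1,1]^2, I[1,2], I[2,5], I[3,3], I[3,4], I[3,5]. HN layers by μ_θ (5 steps, strictly decreasing):
  μ^(1)=7; μ^(2)=2; μ^(3)=1; μ^(4)=-5; μ^(5)=-11

((0, 0, 0, 1, 0); (0, 0, 0, 2, 2); (2, 0, 4, 0, 0); (1, 1, 0, 0, 0); (0, 1, 0, 0, 0))


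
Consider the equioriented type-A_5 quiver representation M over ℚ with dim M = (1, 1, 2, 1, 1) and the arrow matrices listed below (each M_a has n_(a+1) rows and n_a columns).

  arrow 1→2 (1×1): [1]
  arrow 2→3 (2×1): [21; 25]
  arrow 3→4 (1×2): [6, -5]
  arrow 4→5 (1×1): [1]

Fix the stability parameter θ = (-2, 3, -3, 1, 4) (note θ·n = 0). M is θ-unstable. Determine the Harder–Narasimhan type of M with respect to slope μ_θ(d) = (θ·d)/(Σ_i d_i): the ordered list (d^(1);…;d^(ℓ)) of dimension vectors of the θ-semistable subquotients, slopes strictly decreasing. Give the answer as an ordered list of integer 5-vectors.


Via rank(M_{q-1}∘⋯∘M_p): M ≅ I[1,5], I[3,3].
μ_θ-semistable layers: μ^(1)=4; μ^(2)=1; μ^(3)=0; μ^(4)=-2; μ^(5)=-3

((0, 0, 0, 0, 1); (0, 0, 0, 1, 0); (0, 1, 1, 0, 0); (1, 0, 0, 0, 0); (0, 0, 1, 0, 0))


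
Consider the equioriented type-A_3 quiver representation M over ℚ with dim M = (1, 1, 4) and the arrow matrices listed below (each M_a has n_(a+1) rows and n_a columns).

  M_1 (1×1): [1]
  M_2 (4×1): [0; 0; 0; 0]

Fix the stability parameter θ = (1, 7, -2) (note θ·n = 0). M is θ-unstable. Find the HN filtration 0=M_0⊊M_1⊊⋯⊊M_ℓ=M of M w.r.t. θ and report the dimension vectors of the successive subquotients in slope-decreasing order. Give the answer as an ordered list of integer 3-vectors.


Interval decomposition of M: I[1,2], I[3,3]^4.
HN type (ℓ=3): μ^(1)=7; μ^(2)=1; μ^(3)=-2

((0, 1, 0); (1, 0, 0); (0, 0, 4))


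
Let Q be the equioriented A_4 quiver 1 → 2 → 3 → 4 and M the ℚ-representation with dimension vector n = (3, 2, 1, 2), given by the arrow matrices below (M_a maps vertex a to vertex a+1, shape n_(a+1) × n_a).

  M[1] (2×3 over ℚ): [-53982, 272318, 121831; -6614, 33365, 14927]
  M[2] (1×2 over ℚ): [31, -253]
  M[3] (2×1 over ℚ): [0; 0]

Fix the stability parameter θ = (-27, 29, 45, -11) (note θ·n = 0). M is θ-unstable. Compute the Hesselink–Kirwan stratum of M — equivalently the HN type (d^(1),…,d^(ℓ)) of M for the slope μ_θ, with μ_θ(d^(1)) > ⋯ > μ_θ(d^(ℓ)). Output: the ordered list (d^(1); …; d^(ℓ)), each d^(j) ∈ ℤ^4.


Via rank(M_{q-1}∘⋯∘M_p): M ≅ I[1,1], I[1,2], I[1,3], I[4,4]^2.
μ_θ-semistable layers: μ^(1)=45; μ^(2)=29; μ^(3)=-11; μ^(4)=-27

((0, 0, 1, 0); (0, 2, 0, 0); (0, 0, 0, 2); (3, 0, 0, 0))


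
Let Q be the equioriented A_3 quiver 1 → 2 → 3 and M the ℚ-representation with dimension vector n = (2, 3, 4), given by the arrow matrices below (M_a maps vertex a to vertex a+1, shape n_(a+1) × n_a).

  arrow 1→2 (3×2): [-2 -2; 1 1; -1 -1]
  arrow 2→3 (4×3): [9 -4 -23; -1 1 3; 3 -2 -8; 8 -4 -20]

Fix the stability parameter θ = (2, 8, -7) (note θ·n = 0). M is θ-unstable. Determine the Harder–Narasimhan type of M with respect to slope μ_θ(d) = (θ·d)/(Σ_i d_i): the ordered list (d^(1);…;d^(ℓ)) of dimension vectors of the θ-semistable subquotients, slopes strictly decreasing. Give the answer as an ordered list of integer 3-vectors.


Interval decomposition of M: I[1,1], I[1,3], I[2,3]^2, I[3,3].
HN type (ℓ=4): μ^(1)=2; μ^(2)=1; μ^(3)=1/2; μ^(4)=-7

((1, 0, 0); (1, 1, 1); (0, 2, 2); (0, 0, 1))


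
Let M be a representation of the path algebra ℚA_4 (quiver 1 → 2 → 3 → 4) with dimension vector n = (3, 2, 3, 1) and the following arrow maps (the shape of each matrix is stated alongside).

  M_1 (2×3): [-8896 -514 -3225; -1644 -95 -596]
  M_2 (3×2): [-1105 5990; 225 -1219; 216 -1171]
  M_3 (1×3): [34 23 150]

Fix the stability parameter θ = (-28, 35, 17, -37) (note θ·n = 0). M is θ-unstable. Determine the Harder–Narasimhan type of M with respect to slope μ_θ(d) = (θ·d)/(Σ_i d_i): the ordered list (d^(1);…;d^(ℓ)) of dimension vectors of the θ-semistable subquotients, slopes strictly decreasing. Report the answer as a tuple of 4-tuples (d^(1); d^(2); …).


Barcode: M ≅ I[1,1], I[1,3], I[1,4], I[3,3]. HN layers by μ_θ (4 steps, strictly decreasing):
  μ^(1)=26; μ^(2)=17; μ^(3)=5; μ^(4)=-28

((0, 1, 1, 0); (0, 0, 1, 0); (0, 1, 1, 1); (3, 0, 0, 0))


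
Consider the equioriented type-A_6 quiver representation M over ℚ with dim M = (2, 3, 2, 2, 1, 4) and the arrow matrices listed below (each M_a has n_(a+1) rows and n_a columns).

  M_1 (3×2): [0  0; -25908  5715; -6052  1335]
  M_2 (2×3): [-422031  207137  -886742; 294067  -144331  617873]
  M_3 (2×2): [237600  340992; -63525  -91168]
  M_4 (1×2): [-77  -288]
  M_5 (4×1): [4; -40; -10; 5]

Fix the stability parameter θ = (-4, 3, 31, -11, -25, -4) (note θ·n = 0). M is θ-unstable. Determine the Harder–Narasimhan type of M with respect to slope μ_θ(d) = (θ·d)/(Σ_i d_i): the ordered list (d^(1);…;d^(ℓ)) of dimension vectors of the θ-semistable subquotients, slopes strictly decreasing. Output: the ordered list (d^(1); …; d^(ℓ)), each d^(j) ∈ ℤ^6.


Interval decomposition of M: I[1,1], I[1,4], I[2,2], I[2,3], I[4,6], I[6,6]^3.
HN type (ℓ=5): μ^(1)=31; μ^(2)=10; μ^(3)=3; μ^(4)=-4; μ^(5)=-18

((0, 0, 1, 0, 0, 0); (0, 0, 1, 1, 0, 0); (0, 3, 0, 0, 0, 0); (2, 0, 0, 0, 0, 4); (0, 0, 0, 1, 1, 0))
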